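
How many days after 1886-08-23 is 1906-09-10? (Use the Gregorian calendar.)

7322

Aug 23, 1886 → Aug 23, 1887: 365 days.
Aug 23, 1887 → Aug 23, 1888: 366 days (Feb 29, 1888 is in that span).
Aug 23, 1888 → Aug 23, 1889: 365 days.
Aug 23, 1889 → Aug 23, 1890: 365 days.
Aug 23, 1890 → Aug 23, 1891: 365 days.
Aug 23, 1891 → Aug 23, 1892: 366 days (Feb 29, 1892 is in that span).
Aug 23, 1892 → Aug 23, 1893: 365 days.
Aug 23, 1893 → Aug 23, 1894: 365 days.
Aug 23, 1894 → Aug 23, 1895: 365 days.
Aug 23, 1895 → Aug 23, 1896: 366 days (Feb 29, 1896 is in that span).
Aug 23, 1896 → Aug 23, 1897: 365 days.
Aug 23, 1897 → Aug 23, 1898: 365 days.
Aug 23, 1898 → Aug 23, 1899: 365 days.
Aug 23, 1899 → Aug 23, 1900: 365 days.
Aug 23, 1900 → Aug 23, 1901: 365 days.
Aug 23, 1901 → Aug 23, 1902: 365 days.
Aug 23, 1902 → Aug 23, 1903: 365 days.
Aug 23, 1903 → Aug 23, 1904: 366 days (Feb 29, 1904 is in that span).
Aug 23, 1904 → Aug 23, 1905: 365 days.
Aug 23, 1905 → Sep 23, 1905: 31 days (August has 31).
Sep 23, 1905 → Oct 23, 1905: 30 days (September has 30).
Oct 23, 1905 → Nov 23, 1905: 31 days (October has 31).
Nov 23, 1905 → Dec 23, 1905: 30 days (November has 30).
Dec 23, 1905 → Jan 23, 1906: 31 days (December has 31).
Jan 23, 1906 → Feb 23, 1906: 31 days (January has 31).
Feb 23, 1906 → Mar 23, 1906: 28 days (February has 28).
Mar 23, 1906 → Apr 23, 1906: 31 days (March has 31).
Apr 23, 1906 → May 23, 1906: 30 days (April has 30).
May 23, 1906 → Jun 23, 1906: 31 days (May has 31).
Jun 23, 1906 → Jul 23, 1906: 30 days (June has 30).
Jul 23, 1906 → Aug 23, 1906: 31 days (July has 31).
Aug 23, 1906 → Sep 10, 1906: 18 days.
Total: 7322 days.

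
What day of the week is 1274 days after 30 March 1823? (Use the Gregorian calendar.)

Sunday

First find the weekday of Mar 30, 1823. Doomsday rule: the anchor day for the 1800s is Friday. For year 23: 23÷12 = 1 r 11, and 11÷4 = 2, so 1+11+2 = 14.
Friday + 14 ≡ Friday — that's 1823's doomsday.
In March the doomsday date is Mar 14.
Mar 30 is 16 days after Mar 14; 16 mod 7 = 2, so Friday + 2 = Sunday.
1274 mod 7 = 0, so 1274 days after a Sunday is Sunday + 0 = Sunday.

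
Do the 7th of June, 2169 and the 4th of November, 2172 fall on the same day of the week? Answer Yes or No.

From Jun 7, 2169 to Nov 4, 2172 is 1246 days.
1246 mod 7 = 0, so they are the same weekday.
(Jun 7, 2169 is a Wednesday; Nov 4, 2172 is a Wednesday.)

Yes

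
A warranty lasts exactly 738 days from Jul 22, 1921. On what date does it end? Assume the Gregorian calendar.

+365 (one year) → Jul 22, 1922 (373 left).
Jul has 31 days: +10 → Aug 1, 1922 (363 left).
Aug has 31 days: +31 → Sep 1, 1922 (332 left).
Sep has 30 days: +30 → Oct 1, 1922 (302 left).
Oct has 31 days: +31 → Nov 1, 1922 (271 left).
Nov has 30 days: +30 → Dec 1, 1922 (241 left).
Dec has 31 days: +31 → Jan 1, 1923 (210 left).
Jan has 31 days: +31 → Feb 1, 1923 (179 left).
Feb has 28 days: +28 → Mar 1, 1923 (151 left).
Mar has 31 days: +31 → Apr 1, 1923 (120 left).
Apr has 30 days: +30 → May 1, 1923 (90 left).
May has 31 days: +31 → Jun 1, 1923 (59 left).
Jun has 30 days: +30 → Jul 1, 1923 (29 left).
+29 → Jul 30, 1923.

July 30, 1923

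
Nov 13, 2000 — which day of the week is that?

Doomsday rule: the anchor day for the 2000s is Tuesday. For year 00: 0÷12 = 0 r 0, and 0÷4 = 0, so 0+0+0 = 0.
Tuesday + 0 ≡ Tuesday — that's 2000's doomsday.
In November the doomsday date is Nov 7.
Nov 13 is 6 days after Nov 7; 6 mod 7 = 6, so Tuesday + 6 = Monday.

Monday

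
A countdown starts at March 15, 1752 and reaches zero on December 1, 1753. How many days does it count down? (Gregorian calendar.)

Mar 15, 1752 → Mar 15, 1753: 365 days.
Mar 15, 1753 → Apr 15, 1753: 31 days (March has 31).
Apr 15, 1753 → May 15, 1753: 30 days (April has 30).
May 15, 1753 → Jun 15, 1753: 31 days (May has 31).
Jun 15, 1753 → Jul 15, 1753: 30 days (June has 30).
Jul 15, 1753 → Aug 15, 1753: 31 days (July has 31).
Aug 15, 1753 → Sep 15, 1753: 31 days (August has 31).
Sep 15, 1753 → Oct 15, 1753: 30 days (September has 30).
Oct 15, 1753 → Nov 15, 1753: 31 days (October has 31).
Nov 15, 1753 → Dec 1, 1753: 16 days.
Total: 626 days.

626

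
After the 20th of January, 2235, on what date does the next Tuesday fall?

Jan 20, 2235 is a Tuesday.
From Tuesday to the next Tuesday is 7 days.
Jan 20, 2235 + 7 = Jan 27, 2235.

January 27, 2235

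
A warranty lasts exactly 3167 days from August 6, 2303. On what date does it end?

April 7, 2312

+366 (one year; includes Feb 29, 2304) → Aug 6, 2304 (2801 left).
+365 (one year) → Aug 6, 2305 (2436 left).
+365 (one year) → Aug 6, 2306 (2071 left).
+365 (one year) → Aug 6, 2307 (1706 left).
+366 (one year; includes Feb 29, 2308) → Aug 6, 2308 (1340 left).
+365 (one year) → Aug 6, 2309 (975 left).
+365 (one year) → Aug 6, 2310 (610 left).
+365 (one year) → Aug 6, 2311 (245 left).
Aug has 31 days: +26 → Sep 1, 2311 (219 left).
Sep has 30 days: +30 → Oct 1, 2311 (189 left).
Oct has 31 days: +31 → Nov 1, 2311 (158 left).
Nov has 30 days: +30 → Dec 1, 2311 (128 left).
Dec has 31 days: +31 → Jan 1, 2312 (97 left).
Jan has 31 days: +31 → Feb 1, 2312 (66 left).
Feb has 29 days: +29 → Mar 1, 2312 (37 left).
Mar has 31 days: +31 → Apr 1, 2312 (6 left).
+6 → Apr 7, 2312.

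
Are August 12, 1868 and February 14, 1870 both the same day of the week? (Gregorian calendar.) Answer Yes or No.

From Aug 12, 1868 to Feb 14, 1870 is 551 days.
551 mod 7 = 5, so they are different weekdays.
(Aug 12, 1868 is a Wednesday; Feb 14, 1870 is a Monday.)

No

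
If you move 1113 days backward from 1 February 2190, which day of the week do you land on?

First find the weekday of Feb 1, 2190. Doomsday rule: the anchor day for the 2100s is Sunday. For year 90: 90÷12 = 7 r 6, and 6÷4 = 1, so 7+6+1 = 14.
Sunday + 14 ≡ Sunday — that's 2190's doomsday.
In February the doomsday date is Feb 28 (2190 is not a leap year).
Feb 1 is 27 days before Feb 28; 27 mod 7 = 6, so Sunday − 6 = Monday.
1113 mod 7 = 0, so 1113 days before a Monday is Monday − 0 = Monday.

Monday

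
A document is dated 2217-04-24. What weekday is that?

Thursday

Doomsday rule: the anchor day for the 2200s is Friday. For year 17: 17÷12 = 1 r 5, and 5÷4 = 1, so 1+5+1 = 7.
Friday + 7 ≡ Friday — that's 2217's doomsday.
In April the doomsday date is Apr 4.
Apr 24 is 20 days after Apr 4; 20 mod 7 = 6, so Friday + 6 = Thursday.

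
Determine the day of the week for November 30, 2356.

Doomsday rule: the anchor day for the 2300s is Wednesday. For year 56: 56÷12 = 4 r 8, and 8÷4 = 2, so 4+8+2 = 14.
Wednesday + 14 ≡ Wednesday — that's 2356's doomsday.
In November the doomsday date is Nov 7.
Nov 30 is 23 days after Nov 7; 23 mod 7 = 2, so Wednesday + 2 = Friday.

Friday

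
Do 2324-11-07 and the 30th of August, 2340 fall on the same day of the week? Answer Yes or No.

Yes

From Nov 7, 2324 to Aug 30, 2340 is 5775 days.
5775 mod 7 = 0, so they are the same weekday.
(Nov 7, 2324 is a Friday; Aug 30, 2340 is a Friday.)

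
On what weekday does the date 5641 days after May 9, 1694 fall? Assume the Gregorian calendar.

First find the weekday of May 9, 1694. Doomsday rule: the anchor day for the 1600s is Tuesday. For year 94: 94÷12 = 7 r 10, and 10÷4 = 2, so 7+10+2 = 19.
Tuesday + 19 ≡ Sunday — that's 1694's doomsday.
In May the doomsday date is May 9.
May 9 is the doomsday itself: Sunday.
5641 mod 7 = 6, so 5641 days after a Sunday is Sunday + 6 = Saturday.

Saturday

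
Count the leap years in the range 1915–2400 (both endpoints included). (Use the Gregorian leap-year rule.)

119

Multiples of 4 in [1915,2400]: 122.
Of those, multiples of 100: 5 (not leap unless ÷400).
Multiples of 400: 2.
Leap years = 122 − 5 + 2 = 119.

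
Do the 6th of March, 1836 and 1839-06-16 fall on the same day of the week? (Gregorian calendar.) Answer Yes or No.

Yes

From Mar 6, 1836 to Jun 16, 1839 is 1197 days.
1197 mod 7 = 0, so they are the same weekday.
(Mar 6, 1836 is a Sunday; Jun 16, 1839 is a Sunday.)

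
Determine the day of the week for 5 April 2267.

Doomsday rule: the anchor day for the 2200s is Friday. For year 67: 67÷12 = 5 r 7, and 7÷4 = 1, so 5+7+1 = 13.
Friday + 13 ≡ Thursday — that's 2267's doomsday.
In April the doomsday date is Apr 4.
Apr 5 is 1 day after Apr 4; 1 mod 7 = 1, so Thursday + 1 = Friday.

Friday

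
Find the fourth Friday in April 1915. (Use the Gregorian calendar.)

April 23, 1915

April 1, 1915 is a Thursday.
The first Friday is therefore April 2 (1 days later).
The fourth Friday is 2 + 3×7 = April 23.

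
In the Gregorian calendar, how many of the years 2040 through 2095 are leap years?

Multiples of 4 in [2040,2095]: 14.
Of those, multiples of 100: 0 (not leap unless ÷400).
Multiples of 400: 0.
Leap years = 14 − 0 + 0 = 14.

14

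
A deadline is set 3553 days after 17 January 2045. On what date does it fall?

October 10, 2054

+365 (one year) → Jan 17, 2046 (3188 left).
+365 (one year) → Jan 17, 2047 (2823 left).
+365 (one year) → Jan 17, 2048 (2458 left).
+366 (one year; includes Feb 29, 2048) → Jan 17, 2049 (2092 left).
+365 (one year) → Jan 17, 2050 (1727 left).
+365 (one year) → Jan 17, 2051 (1362 left).
+365 (one year) → Jan 17, 2052 (997 left).
+366 (one year; includes Feb 29, 2052) → Jan 17, 2053 (631 left).
+365 (one year) → Jan 17, 2054 (266 left).
Jan has 31 days: +15 → Feb 1, 2054 (251 left).
Feb has 28 days: +28 → Mar 1, 2054 (223 left).
Mar has 31 days: +31 → Apr 1, 2054 (192 left).
Apr has 30 days: +30 → May 1, 2054 (162 left).
May has 31 days: +31 → Jun 1, 2054 (131 left).
Jun has 30 days: +30 → Jul 1, 2054 (101 left).
Jul has 31 days: +31 → Aug 1, 2054 (70 left).
Aug has 31 days: +31 → Sep 1, 2054 (39 left).
Sep has 30 days: +30 → Oct 1, 2054 (9 left).
+9 → Oct 10, 2054.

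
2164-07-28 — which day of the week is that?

Saturday

Doomsday rule: the anchor day for the 2100s is Sunday. For year 64: 64÷12 = 5 r 4, and 4÷4 = 1, so 5+4+1 = 10.
Sunday + 10 ≡ Wednesday — that's 2164's doomsday.
In July the doomsday date is Jul 11.
Jul 28 is 17 days after Jul 11; 17 mod 7 = 3, so Wednesday + 3 = Saturday.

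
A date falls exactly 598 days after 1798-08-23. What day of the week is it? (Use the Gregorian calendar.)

Sunday

Aug 23, 1798 is a Thursday.
598 mod 7 = 3, so 598 days after a Thursday is Thursday + 3 = Sunday.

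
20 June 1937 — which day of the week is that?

Sunday

Doomsday rule: the anchor day for the 1900s is Wednesday. For year 37: 37÷12 = 3 r 1, and 1÷4 = 0, so 3+1+0 = 4.
Wednesday + 4 ≡ Sunday — that's 1937's doomsday.
In June the doomsday date is Jun 6.
Jun 20 is 14 days after Jun 6; 14 mod 7 = 0, so Sunday + 0 = Sunday.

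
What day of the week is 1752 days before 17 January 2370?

Thursday

Jan 17, 2370 is a Saturday.
1752 mod 7 = 2, so 1752 days before a Saturday is Saturday − 2 = Thursday.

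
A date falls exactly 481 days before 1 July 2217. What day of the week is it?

Jul 1, 2217 is a Tuesday.
481 mod 7 = 5, so 481 days before a Tuesday is Tuesday − 5 = Thursday.

Thursday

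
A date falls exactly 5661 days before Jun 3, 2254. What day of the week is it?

First find the weekday of Jun 3, 2254. Doomsday rule: the anchor day for the 2200s is Friday. For year 54: 54÷12 = 4 r 6, and 6÷4 = 1, so 4+6+1 = 11.
Friday + 11 ≡ Tuesday — that's 2254's doomsday.
In June the doomsday date is Jun 6.
Jun 3 is 3 days before Jun 6; 3 mod 7 = 3, so Tuesday − 3 = Saturday.
5661 mod 7 = 5, so 5661 days before a Saturday is Saturday − 5 = Monday.

Monday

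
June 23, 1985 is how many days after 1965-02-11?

7437

Feb 11, 1965 → Feb 11, 1966: 365 days.
Feb 11, 1966 → Feb 11, 1967: 365 days.
Feb 11, 1967 → Feb 11, 1968: 365 days.
Feb 11, 1968 → Feb 11, 1969: 366 days (Feb 29, 1968 is in that span).
Feb 11, 1969 → Feb 11, 1970: 365 days.
Feb 11, 1970 → Feb 11, 1971: 365 days.
Feb 11, 1971 → Feb 11, 1972: 365 days.
Feb 11, 1972 → Feb 11, 1973: 366 days (Feb 29, 1972 is in that span).
Feb 11, 1973 → Feb 11, 1974: 365 days.
Feb 11, 1974 → Feb 11, 1975: 365 days.
Feb 11, 1975 → Feb 11, 1976: 365 days.
Feb 11, 1976 → Feb 11, 1977: 366 days (Feb 29, 1976 is in that span).
Feb 11, 1977 → Feb 11, 1978: 365 days.
Feb 11, 1978 → Feb 11, 1979: 365 days.
Feb 11, 1979 → Feb 11, 1980: 365 days.
Feb 11, 1980 → Feb 11, 1981: 366 days (Feb 29, 1980 is in that span).
Feb 11, 1981 → Feb 11, 1982: 365 days.
Feb 11, 1982 → Feb 11, 1983: 365 days.
Feb 11, 1983 → Feb 11, 1984: 365 days.
Feb 11, 1984 → Feb 11, 1985: 366 days (Feb 29, 1984 is in that span).
Feb 11, 1985 → Mar 11, 1985: 28 days (February has 28).
Mar 11, 1985 → Apr 11, 1985: 31 days (March has 31).
Apr 11, 1985 → May 11, 1985: 30 days (April has 30).
May 11, 1985 → Jun 11, 1985: 31 days (May has 31).
Jun 11, 1985 → Jun 23, 1985: 12 days.
Total: 7437 days.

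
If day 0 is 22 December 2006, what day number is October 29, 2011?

Dec 22, 2006 → Dec 22, 2007: 365 days.
Dec 22, 2007 → Dec 22, 2008: 366 days (Feb 29, 2008 is in that span).
Dec 22, 2008 → Dec 22, 2009: 365 days.
Dec 22, 2009 → Dec 22, 2010: 365 days.
Dec 22, 2010 → Jan 22, 2011: 31 days (December has 31).
Jan 22, 2011 → Feb 22, 2011: 31 days (January has 31).
Feb 22, 2011 → Mar 22, 2011: 28 days (February has 28).
Mar 22, 2011 → Apr 22, 2011: 31 days (March has 31).
Apr 22, 2011 → May 22, 2011: 30 days (April has 30).
May 22, 2011 → Jun 22, 2011: 31 days (May has 31).
Jun 22, 2011 → Jul 22, 2011: 30 days (June has 30).
Jul 22, 2011 → Aug 22, 2011: 31 days (July has 31).
Aug 22, 2011 → Sep 22, 2011: 31 days (August has 31).
Sep 22, 2011 → Oct 22, 2011: 30 days (September has 30).
Oct 22, 2011 → Oct 29, 2011: 7 days.
Total: 1772 days.

1772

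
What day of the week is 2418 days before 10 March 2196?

Monday

Mar 10, 2196 is a Thursday.
2418 mod 7 = 3, so 2418 days before a Thursday is Thursday − 3 = Monday.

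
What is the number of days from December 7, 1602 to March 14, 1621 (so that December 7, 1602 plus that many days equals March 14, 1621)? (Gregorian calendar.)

Dec 7, 1602 → Dec 7, 1603: 365 days.
Dec 7, 1603 → Dec 7, 1604: 366 days (Feb 29, 1604 is in that span).
Dec 7, 1604 → Dec 7, 1605: 365 days.
Dec 7, 1605 → Dec 7, 1606: 365 days.
Dec 7, 1606 → Dec 7, 1607: 365 days.
Dec 7, 1607 → Dec 7, 1608: 366 days (Feb 29, 1608 is in that span).
Dec 7, 1608 → Dec 7, 1609: 365 days.
Dec 7, 1609 → Dec 7, 1610: 365 days.
Dec 7, 1610 → Dec 7, 1611: 365 days.
Dec 7, 1611 → Dec 7, 1612: 366 days (Feb 29, 1612 is in that span).
Dec 7, 1612 → Dec 7, 1613: 365 days.
Dec 7, 1613 → Dec 7, 1614: 365 days.
Dec 7, 1614 → Dec 7, 1615: 365 days.
Dec 7, 1615 → Dec 7, 1616: 366 days (Feb 29, 1616 is in that span).
Dec 7, 1616 → Dec 7, 1617: 365 days.
Dec 7, 1617 → Dec 7, 1618: 365 days.
Dec 7, 1618 → Dec 7, 1619: 365 days.
Dec 7, 1619 → Dec 7, 1620: 366 days (Feb 29, 1620 is in that span).
Dec 7, 1620 → Jan 7, 1621: 31 days (December has 31).
Jan 7, 1621 → Feb 7, 1621: 31 days (January has 31).
Feb 7, 1621 → Mar 7, 1621: 28 days (February has 28).
Mar 7, 1621 → Mar 14, 1621: 7 days.
Total: 6672 days.

6672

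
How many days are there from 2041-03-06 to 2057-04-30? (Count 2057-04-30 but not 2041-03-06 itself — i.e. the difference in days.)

Mar 6, 2041 → Mar 6, 2042: 365 days.
Mar 6, 2042 → Mar 6, 2043: 365 days.
Mar 6, 2043 → Mar 6, 2044: 366 days (Feb 29, 2044 is in that span).
Mar 6, 2044 → Mar 6, 2045: 365 days.
Mar 6, 2045 → Mar 6, 2046: 365 days.
Mar 6, 2046 → Mar 6, 2047: 365 days.
Mar 6, 2047 → Mar 6, 2048: 366 days (Feb 29, 2048 is in that span).
Mar 6, 2048 → Mar 6, 2049: 365 days.
Mar 6, 2049 → Mar 6, 2050: 365 days.
Mar 6, 2050 → Mar 6, 2051: 365 days.
Mar 6, 2051 → Mar 6, 2052: 366 days (Feb 29, 2052 is in that span).
Mar 6, 2052 → Mar 6, 2053: 365 days.
Mar 6, 2053 → Mar 6, 2054: 365 days.
Mar 6, 2054 → Mar 6, 2055: 365 days.
Mar 6, 2055 → Mar 6, 2056: 366 days (Feb 29, 2056 is in that span).
Mar 6, 2056 → Mar 6, 2057: 365 days.
Mar 6, 2057 → Apr 6, 2057: 31 days (March has 31).
Apr 6, 2057 → Apr 30, 2057: 24 days.
Total: 5899 days.

5899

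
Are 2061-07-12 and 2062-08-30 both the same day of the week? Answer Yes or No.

From Jul 12, 2061 to Aug 30, 2062 is 414 days.
414 mod 7 = 1, so they are different weekdays.
(Jul 12, 2061 is a Tuesday; Aug 30, 2062 is a Wednesday.)

No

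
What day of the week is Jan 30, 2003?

Doomsday rule: the anchor day for the 2000s is Tuesday. For year 03: 3÷12 = 0 r 3, and 3÷4 = 0, so 0+3+0 = 3.
Tuesday + 3 ≡ Friday — that's 2003's doomsday.
In January the doomsday date is Jan 3 (2003 is not a leap year).
Jan 30 is 27 days after Jan 3; 27 mod 7 = 6, so Friday + 6 = Thursday.

Thursday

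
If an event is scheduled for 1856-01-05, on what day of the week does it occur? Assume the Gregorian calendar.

Saturday

Doomsday rule: the anchor day for the 1800s is Friday. For year 56: 56÷12 = 4 r 8, and 8÷4 = 2, so 4+8+2 = 14.
Friday + 14 ≡ Friday — that's 1856's doomsday.
In January the doomsday date is Jan 4 (1856 is a leap year (divisible by 4)).
Jan 5 is 1 day after Jan 4; 1 mod 7 = 1, so Friday + 1 = Saturday.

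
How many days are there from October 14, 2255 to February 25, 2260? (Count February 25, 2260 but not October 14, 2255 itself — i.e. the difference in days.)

Oct 14, 2255 → Oct 14, 2256: 366 days (Feb 29, 2256 is in that span).
Oct 14, 2256 → Oct 14, 2257: 365 days.
Oct 14, 2257 → Oct 14, 2258: 365 days.
Oct 14, 2258 → Oct 14, 2259: 365 days.
Oct 14, 2259 → Nov 14, 2259: 31 days (October has 31).
Nov 14, 2259 → Dec 14, 2259: 30 days (November has 30).
Dec 14, 2259 → Jan 14, 2260: 31 days (December has 31).
Jan 14, 2260 → Feb 14, 2260: 31 days (January has 31).
Feb 14, 2260 → Feb 25, 2260: 11 days.
Total: 1595 days.

1595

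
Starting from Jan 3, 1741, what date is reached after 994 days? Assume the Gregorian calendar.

September 24, 1743

+365 (one year) → Jan 3, 1742 (629 left).
+365 (one year) → Jan 3, 1743 (264 left).
Jan has 31 days: +29 → Feb 1, 1743 (235 left).
Feb has 28 days: +28 → Mar 1, 1743 (207 left).
Mar has 31 days: +31 → Apr 1, 1743 (176 left).
Apr has 30 days: +30 → May 1, 1743 (146 left).
May has 31 days: +31 → Jun 1, 1743 (115 left).
Jun has 30 days: +30 → Jul 1, 1743 (85 left).
Jul has 31 days: +31 → Aug 1, 1743 (54 left).
Aug has 31 days: +31 → Sep 1, 1743 (23 left).
+23 → Sep 24, 1743.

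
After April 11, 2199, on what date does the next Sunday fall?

April 14, 2199

Apr 11, 2199 is a Thursday.
From Thursday to the next Sunday is 3 days.
Apr 11, 2199 + 3 = Apr 14, 2199.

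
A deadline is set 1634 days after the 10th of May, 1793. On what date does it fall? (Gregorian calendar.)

+365 (one year) → May 10, 1794 (1269 left).
+365 (one year) → May 10, 1795 (904 left).
+366 (one year; includes Feb 29, 1796) → May 10, 1796 (538 left).
+365 (one year) → May 10, 1797 (173 left).
May has 31 days: +22 → Jun 1, 1797 (151 left).
Jun has 30 days: +30 → Jul 1, 1797 (121 left).
Jul has 31 days: +31 → Aug 1, 1797 (90 left).
Aug has 31 days: +31 → Sep 1, 1797 (59 left).
Sep has 30 days: +30 → Oct 1, 1797 (29 left).
+29 → Oct 30, 1797.

October 30, 1797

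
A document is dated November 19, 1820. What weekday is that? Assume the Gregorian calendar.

Sunday

Doomsday rule: the anchor day for the 1800s is Friday. For year 20: 20÷12 = 1 r 8, and 8÷4 = 2, so 1+8+2 = 11.
Friday + 11 ≡ Tuesday — that's 1820's doomsday.
In November the doomsday date is Nov 7.
Nov 19 is 12 days after Nov 7; 12 mod 7 = 5, so Tuesday + 5 = Sunday.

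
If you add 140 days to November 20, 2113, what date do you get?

April 9, 2114

Nov has 30 days: +11 → Dec 1, 2113 (129 left).
Dec has 31 days: +31 → Jan 1, 2114 (98 left).
Jan has 31 days: +31 → Feb 1, 2114 (67 left).
Feb has 28 days: +28 → Mar 1, 2114 (39 left).
Mar has 31 days: +31 → Apr 1, 2114 (8 left).
+8 → Apr 9, 2114.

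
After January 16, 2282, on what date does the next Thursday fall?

Jan 16, 2282 is a Monday.
From Monday to the next Thursday is 3 days.
Jan 16, 2282 + 3 = Jan 19, 2282.

January 19, 2282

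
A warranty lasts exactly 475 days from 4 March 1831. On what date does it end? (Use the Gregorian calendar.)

+366 (one year; includes Feb 29, 1832) → Mar 4, 1832 (109 left).
Mar has 31 days: +28 → Apr 1, 1832 (81 left).
Apr has 30 days: +30 → May 1, 1832 (51 left).
May has 31 days: +31 → Jun 1, 1832 (20 left).
+20 → Jun 21, 1832.

June 21, 1832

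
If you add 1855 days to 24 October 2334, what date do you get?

November 22, 2339

+365 (one year) → Oct 24, 2335 (1490 left).
+366 (one year; includes Feb 29, 2336) → Oct 24, 2336 (1124 left).
+365 (one year) → Oct 24, 2337 (759 left).
+365 (one year) → Oct 24, 2338 (394 left).
Oct has 31 days: +8 → Nov 1, 2338 (386 left).
Nov has 30 days: +30 → Dec 1, 2338 (356 left).
Dec has 31 days: +31 → Jan 1, 2339 (325 left).
Jan has 31 days: +31 → Feb 1, 2339 (294 left).
Feb has 28 days: +28 → Mar 1, 2339 (266 left).
Mar has 31 days: +31 → Apr 1, 2339 (235 left).
Apr has 30 days: +30 → May 1, 2339 (205 left).
May has 31 days: +31 → Jun 1, 2339 (174 left).
Jun has 30 days: +30 → Jul 1, 2339 (144 left).
Jul has 31 days: +31 → Aug 1, 2339 (113 left).
Aug has 31 days: +31 → Sep 1, 2339 (82 left).
Sep has 30 days: +30 → Oct 1, 2339 (52 left).
Oct has 31 days: +31 → Nov 1, 2339 (21 left).
+21 → Nov 22, 2339.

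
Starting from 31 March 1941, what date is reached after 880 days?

August 28, 1943

+365 (one year) → Mar 31, 1942 (515 left).
+365 (one year) → Mar 31, 1943 (150 left).
Mar has 31 days: +1 → Apr 1, 1943 (149 left).
Apr has 30 days: +30 → May 1, 1943 (119 left).
May has 31 days: +31 → Jun 1, 1943 (88 left).
Jun has 30 days: +30 → Jul 1, 1943 (58 left).
Jul has 31 days: +31 → Aug 1, 1943 (27 left).
+27 → Aug 28, 1943.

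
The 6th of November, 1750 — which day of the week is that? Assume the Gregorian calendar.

Friday

Doomsday rule: the anchor day for the 1700s is Sunday. For year 50: 50÷12 = 4 r 2, and 2÷4 = 0, so 4+2+0 = 6.
Sunday + 6 ≡ Saturday — that's 1750's doomsday.
In November the doomsday date is Nov 7.
Nov 6 is 1 day before Nov 7; 1 mod 7 = 1, so Saturday − 1 = Friday.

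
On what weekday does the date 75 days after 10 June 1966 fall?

Wednesday

First find the weekday of Jun 10, 1966. Doomsday rule: the anchor day for the 1900s is Wednesday. For year 66: 66÷12 = 5 r 6, and 6÷4 = 1, so 5+6+1 = 12.
Wednesday + 12 ≡ Monday — that's 1966's doomsday.
In June the doomsday date is Jun 6.
Jun 10 is 4 days after Jun 6; 4 mod 7 = 4, so Monday + 4 = Friday.
75 mod 7 = 5, so 75 days after a Friday is Friday + 5 = Wednesday.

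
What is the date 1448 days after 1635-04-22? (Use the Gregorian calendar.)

+366 (one year; includes Feb 29, 1636) → Apr 22, 1636 (1082 left).
+365 (one year) → Apr 22, 1637 (717 left).
+365 (one year) → Apr 22, 1638 (352 left).
Apr has 30 days: +9 → May 1, 1638 (343 left).
May has 31 days: +31 → Jun 1, 1638 (312 left).
Jun has 30 days: +30 → Jul 1, 1638 (282 left).
Jul has 31 days: +31 → Aug 1, 1638 (251 left).
Aug has 31 days: +31 → Sep 1, 1638 (220 left).
Sep has 30 days: +30 → Oct 1, 1638 (190 left).
Oct has 31 days: +31 → Nov 1, 1638 (159 left).
Nov has 30 days: +30 → Dec 1, 1638 (129 left).
Dec has 31 days: +31 → Jan 1, 1639 (98 left).
Jan has 31 days: +31 → Feb 1, 1639 (67 left).
Feb has 28 days: +28 → Mar 1, 1639 (39 left).
Mar has 31 days: +31 → Apr 1, 1639 (8 left).
+8 → Apr 9, 1639.

April 9, 1639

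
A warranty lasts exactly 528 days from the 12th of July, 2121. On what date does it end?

December 22, 2122

+365 (one year) → Jul 12, 2122 (163 left).
Jul has 31 days: +20 → Aug 1, 2122 (143 left).
Aug has 31 days: +31 → Sep 1, 2122 (112 left).
Sep has 30 days: +30 → Oct 1, 2122 (82 left).
Oct has 31 days: +31 → Nov 1, 2122 (51 left).
Nov has 30 days: +30 → Dec 1, 2122 (21 left).
+21 → Dec 22, 2122.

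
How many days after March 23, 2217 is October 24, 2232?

Mar 23, 2217 → Mar 23, 2218: 365 days.
Mar 23, 2218 → Mar 23, 2219: 365 days.
Mar 23, 2219 → Mar 23, 2220: 366 days (Feb 29, 2220 is in that span).
Mar 23, 2220 → Mar 23, 2221: 365 days.
Mar 23, 2221 → Mar 23, 2222: 365 days.
Mar 23, 2222 → Mar 23, 2223: 365 days.
Mar 23, 2223 → Mar 23, 2224: 366 days (Feb 29, 2224 is in that span).
Mar 23, 2224 → Mar 23, 2225: 365 days.
Mar 23, 2225 → Mar 23, 2226: 365 days.
Mar 23, 2226 → Mar 23, 2227: 365 days.
Mar 23, 2227 → Mar 23, 2228: 366 days (Feb 29, 2228 is in that span).
Mar 23, 2228 → Mar 23, 2229: 365 days.
Mar 23, 2229 → Mar 23, 2230: 365 days.
Mar 23, 2230 → Mar 23, 2231: 365 days.
Mar 23, 2231 → Mar 23, 2232: 366 days (Feb 29, 2232 is in that span).
Mar 23, 2232 → Apr 23, 2232: 31 days (March has 31).
Apr 23, 2232 → May 23, 2232: 30 days (April has 30).
May 23, 2232 → Jun 23, 2232: 31 days (May has 31).
Jun 23, 2232 → Jul 23, 2232: 30 days (June has 30).
Jul 23, 2232 → Aug 23, 2232: 31 days (July has 31).
Aug 23, 2232 → Sep 23, 2232: 31 days (August has 31).
Sep 23, 2232 → Oct 23, 2232: 30 days (September has 30).
Oct 23, 2232 → Oct 24, 2232: 1 days.
Total: 5694 days.

5694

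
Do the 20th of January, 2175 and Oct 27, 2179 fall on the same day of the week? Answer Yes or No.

No

From Jan 20, 2175 to Oct 27, 2179 is 1741 days.
1741 mod 7 = 5, so they are different weekdays.
(Jan 20, 2175 is a Friday; Oct 27, 2179 is a Wednesday.)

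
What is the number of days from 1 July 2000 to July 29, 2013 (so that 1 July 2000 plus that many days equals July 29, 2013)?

Jul 1, 2000 → Jul 1, 2001: 365 days.
Jul 1, 2001 → Jul 1, 2002: 365 days.
Jul 1, 2002 → Jul 1, 2003: 365 days.
Jul 1, 2003 → Jul 1, 2004: 366 days (Feb 29, 2004 is in that span).
Jul 1, 2004 → Jul 1, 2005: 365 days.
Jul 1, 2005 → Jul 1, 2006: 365 days.
Jul 1, 2006 → Jul 1, 2007: 365 days.
Jul 1, 2007 → Jul 1, 2008: 366 days (Feb 29, 2008 is in that span).
Jul 1, 2008 → Jul 1, 2009: 365 days.
Jul 1, 2009 → Jul 1, 2010: 365 days.
Jul 1, 2010 → Jul 1, 2011: 365 days.
Jul 1, 2011 → Jul 1, 2012: 366 days (Feb 29, 2012 is in that span).
Jul 1, 2012 → Aug 1, 2012: 31 days (July has 31).
Aug 1, 2012 → Sep 1, 2012: 31 days (August has 31).
Sep 1, 2012 → Oct 1, 2012: 30 days (September has 30).
Oct 1, 2012 → Nov 1, 2012: 31 days (October has 31).
Nov 1, 2012 → Dec 1, 2012: 30 days (November has 30).
Dec 1, 2012 → Jan 1, 2013: 31 days (December has 31).
Jan 1, 2013 → Feb 1, 2013: 31 days (January has 31).
Feb 1, 2013 → Mar 1, 2013: 28 days (February has 28).
Mar 1, 2013 → Apr 1, 2013: 31 days (March has 31).
Apr 1, 2013 → May 1, 2013: 30 days (April has 30).
May 1, 2013 → Jun 1, 2013: 31 days (May has 31).
Jun 1, 2013 → Jul 1, 2013: 30 days (June has 30).
Jul 1, 2013 → Jul 29, 2013: 28 days.
Total: 4776 days.

4776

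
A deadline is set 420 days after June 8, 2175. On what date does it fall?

+366 (one year; includes Feb 29, 2176) → Jun 8, 2176 (54 left).
Jun has 30 days: +23 → Jul 1, 2176 (31 left).
Jul has 31 days: +31 → Aug 1, 2176 (0 left).

August 1, 2176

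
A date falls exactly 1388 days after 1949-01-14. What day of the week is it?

Sunday

First find the weekday of Jan 14, 1949. Doomsday rule: the anchor day for the 1900s is Wednesday. For year 49: 49÷12 = 4 r 1, and 1÷4 = 0, so 4+1+0 = 5.
Wednesday + 5 ≡ Monday — that's 1949's doomsday.
In January the doomsday date is Jan 3 (1949 is not a leap year).
Jan 14 is 11 days after Jan 3; 11 mod 7 = 4, so Monday + 4 = Friday.
1388 mod 7 = 2, so 1388 days after a Friday is Friday + 2 = Sunday.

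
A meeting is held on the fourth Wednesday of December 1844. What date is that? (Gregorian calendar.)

December 1, 1844 is a Sunday.
The first Wednesday is therefore December 4 (3 days later).
The fourth Wednesday is 4 + 3×7 = December 25.

December 25, 1844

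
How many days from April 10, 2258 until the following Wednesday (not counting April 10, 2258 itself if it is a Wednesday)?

4

Apr 10, 2258 is a Saturday.
From Saturday to the next Wednesday is 4 days.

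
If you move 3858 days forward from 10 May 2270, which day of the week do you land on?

Wednesday

May 10, 2270 is a Tuesday.
3858 mod 7 = 1, so 3858 days after a Tuesday is Tuesday + 1 = Wednesday.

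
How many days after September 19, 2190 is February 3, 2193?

868

Sep 19, 2190 → Sep 19, 2191: 365 days.
Sep 19, 2191 → Sep 19, 2192: 366 days (Feb 29, 2192 is in that span).
Sep 19, 2192 → Oct 19, 2192: 30 days (September has 30).
Oct 19, 2192 → Nov 19, 2192: 31 days (October has 31).
Nov 19, 2192 → Dec 19, 2192: 30 days (November has 30).
Dec 19, 2192 → Jan 19, 2193: 31 days (December has 31).
Jan 19, 2193 → Feb 3, 2193: 15 days.
Total: 868 days.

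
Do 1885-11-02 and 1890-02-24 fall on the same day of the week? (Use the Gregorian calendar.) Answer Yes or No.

From Nov 2, 1885 to Feb 24, 1890 is 1575 days.
1575 mod 7 = 0, so they are the same weekday.
(Nov 2, 1885 is a Monday; Feb 24, 1890 is a Monday.)

Yes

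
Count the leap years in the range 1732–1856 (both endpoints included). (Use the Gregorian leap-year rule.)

31

Multiples of 4 in [1732,1856]: 32.
Of those, multiples of 100: 1 (not leap unless ÷400).
Multiples of 400: 0.
Leap years = 32 − 1 + 0 = 31.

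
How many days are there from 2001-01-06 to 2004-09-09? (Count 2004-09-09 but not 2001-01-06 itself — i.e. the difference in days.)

Jan 6, 2001 → Jan 6, 2002: 365 days.
Jan 6, 2002 → Jan 6, 2003: 365 days.
Jan 6, 2003 → Jan 6, 2004: 365 days.
Jan 6, 2004 → Feb 6, 2004: 31 days (January has 31).
Feb 6, 2004 → Mar 6, 2004: 29 days (February has 29).
Mar 6, 2004 → Apr 6, 2004: 31 days (March has 31).
Apr 6, 2004 → May 6, 2004: 30 days (April has 30).
May 6, 2004 → Jun 6, 2004: 31 days (May has 31).
Jun 6, 2004 → Jul 6, 2004: 30 days (June has 30).
Jul 6, 2004 → Aug 6, 2004: 31 days (July has 31).
Aug 6, 2004 → Sep 6, 2004: 31 days (August has 31).
Sep 6, 2004 → Sep 9, 2004: 3 days.
Total: 1342 days.

1342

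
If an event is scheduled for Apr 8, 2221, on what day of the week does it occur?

Doomsday rule: the anchor day for the 2200s is Friday. For year 21: 21÷12 = 1 r 9, and 9÷4 = 2, so 1+9+2 = 12.
Friday + 12 ≡ Wednesday — that's 2221's doomsday.
In April the doomsday date is Apr 4.
Apr 8 is 4 days after Apr 4; 4 mod 7 = 4, so Wednesday + 4 = Sunday.

Sunday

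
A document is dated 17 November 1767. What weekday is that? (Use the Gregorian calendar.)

Tuesday

Doomsday rule: the anchor day for the 1700s is Sunday. For year 67: 67÷12 = 5 r 7, and 7÷4 = 1, so 5+7+1 = 13.
Sunday + 13 ≡ Saturday — that's 1767's doomsday.
In November the doomsday date is Nov 7.
Nov 17 is 10 days after Nov 7; 10 mod 7 = 3, so Saturday + 3 = Tuesday.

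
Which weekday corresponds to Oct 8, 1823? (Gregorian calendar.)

Wednesday

Doomsday rule: the anchor day for the 1800s is Friday. For year 23: 23÷12 = 1 r 11, and 11÷4 = 2, so 1+11+2 = 14.
Friday + 14 ≡ Friday — that's 1823's doomsday.
In October the doomsday date is Oct 10.
Oct 8 is 2 days before Oct 10; 2 mod 7 = 2, so Friday − 2 = Wednesday.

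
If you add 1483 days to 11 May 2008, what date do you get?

+365 (one year) → May 11, 2009 (1118 left).
+365 (one year) → May 11, 2010 (753 left).
+365 (one year) → May 11, 2011 (388 left).
May has 31 days: +21 → Jun 1, 2011 (367 left).
Jun has 30 days: +30 → Jul 1, 2011 (337 left).
Jul has 31 days: +31 → Aug 1, 2011 (306 left).
Aug has 31 days: +31 → Sep 1, 2011 (275 left).
Sep has 30 days: +30 → Oct 1, 2011 (245 left).
Oct has 31 days: +31 → Nov 1, 2011 (214 left).
Nov has 30 days: +30 → Dec 1, 2011 (184 left).
Dec has 31 days: +31 → Jan 1, 2012 (153 left).
Jan has 31 days: +31 → Feb 1, 2012 (122 left).
Feb has 29 days: +29 → Mar 1, 2012 (93 left).
Mar has 31 days: +31 → Apr 1, 2012 (62 left).
Apr has 30 days: +30 → May 1, 2012 (32 left).
May has 31 days: +31 → Jun 1, 2012 (1 left).
+1 → Jun 2, 2012.

June 2, 2012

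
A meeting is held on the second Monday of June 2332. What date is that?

June 1, 2332 is a Wednesday.
The first Monday is therefore June 6 (5 days later).
The second Monday is 6 + 1×7 = June 13.

June 13, 2332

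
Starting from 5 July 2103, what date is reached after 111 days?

Jul has 31 days: +27 → Aug 1, 2103 (84 left).
Aug has 31 days: +31 → Sep 1, 2103 (53 left).
Sep has 30 days: +30 → Oct 1, 2103 (23 left).
+23 → Oct 24, 2103.

October 24, 2103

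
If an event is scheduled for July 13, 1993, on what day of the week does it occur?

January 1, 1993 is a Friday.
Jan 1, 1993 → Feb 1, 1993: 31 days (January has 31).
Feb 1, 1993 → Mar 1, 1993: 28 days (February has 28).
Mar 1, 1993 → Apr 1, 1993: 31 days (March has 31).
Apr 1, 1993 → May 1, 1993: 30 days (April has 30).
May 1, 1993 → Jun 1, 1993: 31 days (May has 31).
Jun 1, 1993 → Jul 1, 1993: 30 days (June has 30).
Jul 1, 1993 → Jul 13, 1993: 12 days.
Total: 193 days.
193 mod 7 = 4, so Friday + 4 = Tuesday.

Tuesday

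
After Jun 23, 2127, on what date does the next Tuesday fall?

Jun 23, 2127 is a Monday.
From Monday to the next Tuesday is 1 day.
Jun 23, 2127 + 1 = Jun 24, 2127.

June 24, 2127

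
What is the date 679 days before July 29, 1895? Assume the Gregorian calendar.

−365 (one year) → Jul 29, 1894 (314 left).
−29 → Jun 30, 1894 (end of Jun, 30 days; 285 left).
−30 → May 31, 1894 (end of May, 31 days; 255 left).
−31 → Apr 30, 1894 (end of Apr, 30 days; 224 left).
−30 → Mar 31, 1894 (end of Mar, 31 days; 194 left).
−31 → Feb 28, 1894 (end of Feb, 28 days; 163 left).
−28 → Jan 31, 1894 (end of Jan, 31 days; 135 left).
−31 → Dec 31, 1893 (end of Dec, 31 days; 104 left).
−31 → Nov 30, 1893 (end of Nov, 30 days; 73 left).
−30 → Oct 31, 1893 (end of Oct, 31 days; 43 left).
−31 → Sep 30, 1893 (end of Sep, 30 days; 12 left).
−12 → Sep 18, 1893.

September 18, 1893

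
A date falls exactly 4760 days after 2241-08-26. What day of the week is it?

Thursday

First find the weekday of Aug 26, 2241. Doomsday rule: the anchor day for the 2200s is Friday. For year 41: 41÷12 = 3 r 5, and 5÷4 = 1, so 3+5+1 = 9.
Friday + 9 ≡ Sunday — that's 2241's doomsday.
In August the doomsday date is Aug 8.
Aug 26 is 18 days after Aug 8; 18 mod 7 = 4, so Sunday + 4 = Thursday.
4760 mod 7 = 0, so 4760 days after a Thursday is Thursday + 0 = Thursday.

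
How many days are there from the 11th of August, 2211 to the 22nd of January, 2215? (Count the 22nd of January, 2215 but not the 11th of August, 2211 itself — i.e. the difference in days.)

Aug 11, 2211 → Aug 11, 2212: 366 days (Feb 29, 2212 is in that span).
Aug 11, 2212 → Aug 11, 2213: 365 days.
Aug 11, 2213 → Aug 11, 2214: 365 days.
Aug 11, 2214 → Sep 11, 2214: 31 days (August has 31).
Sep 11, 2214 → Oct 11, 2214: 30 days (September has 30).
Oct 11, 2214 → Nov 11, 2214: 31 days (October has 31).
Nov 11, 2214 → Dec 11, 2214: 30 days (November has 30).
Dec 11, 2214 → Jan 11, 2215: 31 days (December has 31).
Jan 11, 2215 → Jan 22, 2215: 11 days.
Total: 1260 days.

1260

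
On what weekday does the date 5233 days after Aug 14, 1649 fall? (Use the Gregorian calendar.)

Wednesday

First find the weekday of Aug 14, 1649. Doomsday rule: the anchor day for the 1600s is Tuesday. For year 49: 49÷12 = 4 r 1, and 1÷4 = 0, so 4+1+0 = 5.
Tuesday + 5 ≡ Sunday — that's 1649's doomsday.
In August the doomsday date is Aug 8.
Aug 14 is 6 days after Aug 8; 6 mod 7 = 6, so Sunday + 6 = Saturday.
5233 mod 7 = 4, so 5233 days after a Saturday is Saturday + 4 = Wednesday.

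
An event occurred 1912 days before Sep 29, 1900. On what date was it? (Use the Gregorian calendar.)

−365 (one year) → Sep 29, 1899 (1547 left).
−365 (one year) → Sep 29, 1898 (1182 left).
−365 (one year) → Sep 29, 1897 (817 left).
−365 (one year) → Sep 29, 1896 (452 left).
−366 (one year; includes Feb 29, 1896) → Sep 29, 1895 (86 left).
−29 → Aug 31, 1895 (end of Aug, 31 days; 57 left).
−31 → Jul 31, 1895 (end of Jul, 31 days; 26 left).
−26 → Jul 5, 1895.

July 5, 1895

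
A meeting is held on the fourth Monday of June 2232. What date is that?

June 25, 2232

June 1, 2232 is a Friday.
The first Monday is therefore June 4 (3 days later).
The fourth Monday is 4 + 3×7 = June 25.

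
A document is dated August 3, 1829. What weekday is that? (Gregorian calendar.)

January 1, 1829 is a Thursday.
Jan 1, 1829 → Feb 1, 1829: 31 days (January has 31).
Feb 1, 1829 → Mar 1, 1829: 28 days (February has 28).
Mar 1, 1829 → Apr 1, 1829: 31 days (March has 31).
Apr 1, 1829 → May 1, 1829: 30 days (April has 30).
May 1, 1829 → Jun 1, 1829: 31 days (May has 31).
Jun 1, 1829 → Jul 1, 1829: 30 days (June has 30).
Jul 1, 1829 → Aug 1, 1829: 31 days (July has 31).
Aug 1, 1829 → Aug 3, 1829: 2 days.
Total: 214 days.
214 mod 7 = 4, so Thursday + 4 = Monday.

Monday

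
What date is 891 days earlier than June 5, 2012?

−366 (one year; includes Feb 29, 2012) → Jun 5, 2011 (525 left).
−365 (one year) → Jun 5, 2010 (160 left).
−5 → May 31, 2010 (end of May, 31 days; 155 left).
−31 → Apr 30, 2010 (end of Apr, 30 days; 124 left).
−30 → Mar 31, 2010 (end of Mar, 31 days; 94 left).
−31 → Feb 28, 2010 (end of Feb, 28 days; 63 left).
−28 → Jan 31, 2010 (end of Jan, 31 days; 35 left).
−31 → Dec 31, 2009 (end of Dec, 31 days; 4 left).
−4 → Dec 27, 2009.

December 27, 2009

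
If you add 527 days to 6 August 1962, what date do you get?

January 15, 1964

+365 (one year) → Aug 6, 1963 (162 left).
Aug has 31 days: +26 → Sep 1, 1963 (136 left).
Sep has 30 days: +30 → Oct 1, 1963 (106 left).
Oct has 31 days: +31 → Nov 1, 1963 (75 left).
Nov has 30 days: +30 → Dec 1, 1963 (45 left).
Dec has 31 days: +31 → Jan 1, 1964 (14 left).
+14 → Jan 15, 1964.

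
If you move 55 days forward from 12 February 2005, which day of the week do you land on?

First find the weekday of Feb 12, 2005. Doomsday rule: the anchor day for the 2000s is Tuesday. For year 05: 5÷12 = 0 r 5, and 5÷4 = 1, so 0+5+1 = 6.
Tuesday + 6 ≡ Monday — that's 2005's doomsday.
In February the doomsday date is Feb 28 (2005 is not a leap year).
Feb 12 is 16 days before Feb 28; 16 mod 7 = 2, so Monday − 2 = Saturday.
55 mod 7 = 6, so 55 days after a Saturday is Saturday + 6 = Friday.

Friday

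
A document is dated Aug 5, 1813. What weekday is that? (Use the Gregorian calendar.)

Doomsday rule: the anchor day for the 1800s is Friday. For year 13: 13÷12 = 1 r 1, and 1÷4 = 0, so 1+1+0 = 2.
Friday + 2 ≡ Sunday — that's 1813's doomsday.
In August the doomsday date is Aug 8.
Aug 5 is 3 days before Aug 8; 3 mod 7 = 3, so Sunday − 3 = Thursday.

Thursday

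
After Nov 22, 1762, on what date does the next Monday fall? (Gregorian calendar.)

Nov 22, 1762 is a Monday.
From Monday to the next Monday is 7 days.
Nov 22, 1762 + 7 = Nov 29, 1762.

November 29, 1762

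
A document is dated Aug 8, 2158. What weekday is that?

Doomsday rule: the anchor day for the 2100s is Sunday. For year 58: 58÷12 = 4 r 10, and 10÷4 = 2, so 4+10+2 = 16.
Sunday + 16 ≡ Tuesday — that's 2158's doomsday.
In August the doomsday date is Aug 8.
Aug 8 is the doomsday itself: Tuesday.

Tuesday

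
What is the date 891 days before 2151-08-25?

−365 (one year) → Aug 25, 2150 (526 left).
−365 (one year) → Aug 25, 2149 (161 left).
−25 → Jul 31, 2149 (end of Jul, 31 days; 136 left).
−31 → Jun 30, 2149 (end of Jun, 30 days; 105 left).
−30 → May 31, 2149 (end of May, 31 days; 75 left).
−31 → Apr 30, 2149 (end of Apr, 30 days; 44 left).
−30 → Mar 31, 2149 (end of Mar, 31 days; 14 left).
−14 → Mar 17, 2149.

March 17, 2149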